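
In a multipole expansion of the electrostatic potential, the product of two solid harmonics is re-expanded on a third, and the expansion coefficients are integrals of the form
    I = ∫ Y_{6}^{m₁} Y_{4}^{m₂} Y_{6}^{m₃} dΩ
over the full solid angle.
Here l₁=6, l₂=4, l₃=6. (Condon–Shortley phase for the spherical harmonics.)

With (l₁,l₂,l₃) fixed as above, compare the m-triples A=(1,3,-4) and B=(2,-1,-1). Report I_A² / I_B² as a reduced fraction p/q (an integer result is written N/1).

l's match ⇒ only the (l;m) 3-j factors differ between A and B.
A: triangle coeff Δ(6,4,6) = 1/15315300; Σ_t [3,4]: t=3:−1/207360 t=4:+1/725760 = -1/290304; (3j)²=125/7293 [(6 4 6; 1 3 -4)], sign=-1
B: triangle coeff Δ(6,4,6) = 1/15315300; Σ_t [0,3]: t=0:+1/82944 t=1:−1/17280 t=2:+1/34560 t=3:−1/725760 = -53/2903040; (3j)²=2809/306306 [(6 4 6; 2 -1 -1)], sign=+1
I_A²/I_B² = (125/7293)/(2809/306306) = 5250/2809

5250/2809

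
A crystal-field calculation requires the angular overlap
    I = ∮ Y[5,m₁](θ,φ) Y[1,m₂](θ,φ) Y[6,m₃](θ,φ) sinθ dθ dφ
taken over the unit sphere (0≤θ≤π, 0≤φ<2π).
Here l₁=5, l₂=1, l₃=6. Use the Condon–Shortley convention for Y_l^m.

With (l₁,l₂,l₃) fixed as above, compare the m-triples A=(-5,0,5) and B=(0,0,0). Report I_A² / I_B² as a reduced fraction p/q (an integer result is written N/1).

Shared (l₁,l₂,l₃)=(5,1,6): N and (l;000)² cancel in I_A²/I_B².
A: Δ = 0!·10!·2!/13! = 1/858; Racah Σ t=0..0: t=0:+1/3628800 = 1/3628800; ⇒ 3j(5 1 6; -5 0 5)² = 1/78, sgn -1
B: Δ = 0!·10!·2!/13! = 1/858; Racah Σ t=0..0: t=0:+1/14400 = 1/14400; ⇒ 3j(5 1 6; 0 0 0)² = 6/143, sgn +1
I_A²/I_B² = (1/78)/(6/143) = 11/36

11/36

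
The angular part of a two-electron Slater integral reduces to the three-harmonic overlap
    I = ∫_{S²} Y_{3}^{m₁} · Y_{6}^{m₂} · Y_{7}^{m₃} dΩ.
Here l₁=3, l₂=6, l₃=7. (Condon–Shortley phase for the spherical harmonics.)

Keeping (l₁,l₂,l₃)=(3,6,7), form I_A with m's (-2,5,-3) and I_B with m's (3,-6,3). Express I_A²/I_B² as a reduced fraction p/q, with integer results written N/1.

Shared (l₁,l₂,l₃)=(3,6,7): N and (l;000)² cancel in I_A²/I_B².
A: Δ = 2!·4!·10!/17! = 1/2042040; Racah Σ t=1..2: t=1:−1/87091200 t=2:+1/4354560 = 19/87091200; ⇒ 3j(3 6 7; -2 5 -3)² = 361/37128, sgn +1
B: Δ = 2!·4!·10!/17! = 1/2042040; Racah Σ t=0..0: t=0:+1/174182400 = 1/174182400; ⇒ 3j(3 6 7; 3 -6 3)² = 3/6188, sgn +1
I_A²/I_B² = (361/37128)/(3/6188) = 361/18

361/18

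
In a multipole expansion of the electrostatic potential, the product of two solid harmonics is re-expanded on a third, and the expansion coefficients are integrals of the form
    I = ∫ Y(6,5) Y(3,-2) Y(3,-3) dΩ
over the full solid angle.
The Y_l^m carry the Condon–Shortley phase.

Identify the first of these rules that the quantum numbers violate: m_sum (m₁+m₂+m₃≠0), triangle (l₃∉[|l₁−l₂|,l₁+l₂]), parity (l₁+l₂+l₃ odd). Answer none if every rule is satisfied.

azimuthal sum: 5 − 2 − 3 = 0  ✓
3 ≤ 3 ≤ 9 (triangle on l)  ✓
L = 6 + 3 + 3 = 12 (even)  ✓

none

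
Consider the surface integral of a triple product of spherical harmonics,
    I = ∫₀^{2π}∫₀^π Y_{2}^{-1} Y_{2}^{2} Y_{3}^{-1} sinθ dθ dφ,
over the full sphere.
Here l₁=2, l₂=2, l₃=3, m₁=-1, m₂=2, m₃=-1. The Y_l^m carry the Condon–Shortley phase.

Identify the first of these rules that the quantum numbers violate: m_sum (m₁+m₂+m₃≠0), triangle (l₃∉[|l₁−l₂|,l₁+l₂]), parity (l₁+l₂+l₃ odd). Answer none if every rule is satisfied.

parity

Σmᵢ = 0  ✓
l₃∈[|l₁−l₂|,l₁+l₂]=[0,4], have l₃=3  ✓
Σlᵢ = 7 ⇒ odd  ✗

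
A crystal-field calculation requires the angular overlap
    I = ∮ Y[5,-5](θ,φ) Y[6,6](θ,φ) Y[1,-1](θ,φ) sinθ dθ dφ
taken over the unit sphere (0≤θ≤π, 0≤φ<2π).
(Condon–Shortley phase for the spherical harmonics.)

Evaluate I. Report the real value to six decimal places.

m-sum 0 ✓  L=12 even ✓  1≤1≤11 ✓
Π(2lᵢ+1) = 11×13×3 = 429
triangle coeff Δ(5,6,1) = 1/858
Σ_t [5,5]: t=5:−1/14400 = -1/14400
(3j)²=6/143 [(5 6 1; 0 0 0)], sign=+1
Σ_t [10,10]: t=10:+1/7257600 = 1/7257600
(3j)²=1/13 [(5 6 1; -5 6 -1)], sign=+1
⇒ 4πI² = 18/13
I = (+1)√(18/13/(4π)) = 0.33194004

0.331940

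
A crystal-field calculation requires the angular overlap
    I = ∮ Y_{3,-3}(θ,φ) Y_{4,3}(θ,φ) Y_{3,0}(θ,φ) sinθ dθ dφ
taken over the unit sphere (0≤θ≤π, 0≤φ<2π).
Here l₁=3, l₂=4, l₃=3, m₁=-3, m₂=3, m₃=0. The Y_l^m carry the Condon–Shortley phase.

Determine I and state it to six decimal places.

0.203551

m-sum 0 ✓  L=10 even ✓  1≤3≤7 ✓
Π(2lᵢ+1) = 7×9×7 = 441
triangle coeff Δ(3,4,3) = 1/34650
Σ_t [1,3]: t=1:−1/72 t=2:+1/16 t=3:−1/72 = 5/144
(3j)²=2/77 [(3 4 3; 0 0 0)], sign=-1
Σ_t [4,4]: t=4:+1/288 = 1/288
(3j)²=1/22 [(3 4 3; -3 3 0)], sign=-1
⇒ 4πI² = 63/121
I = (+1)√(63/121/(4π)) = 0.20355073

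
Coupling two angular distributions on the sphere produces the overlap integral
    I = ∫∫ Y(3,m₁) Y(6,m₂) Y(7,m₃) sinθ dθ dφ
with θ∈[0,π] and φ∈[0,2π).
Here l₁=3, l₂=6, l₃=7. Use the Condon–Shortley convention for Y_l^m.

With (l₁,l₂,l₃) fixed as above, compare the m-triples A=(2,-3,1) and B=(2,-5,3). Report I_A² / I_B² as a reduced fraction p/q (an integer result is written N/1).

7605/3971

Shared (l₁,l₂,l₃)=(3,6,7): N and (l;000)² cancel in I_A²/I_B².
A: Δ = 2!·4!·10!/17! = 1/2042040; Racah Σ t=0..1: t=0:+1/362880 t=1:−1/1935360 = 13/5806080; ⇒ 3j(3 6 7; 2 -3 1)² = 195/10472, sgn +1
B: Δ = 2!·4!·10!/17! = 1/2042040; Racah Σ t=0..1: t=0:+1/4354560 t=1:−1/87091200 = 19/87091200; ⇒ 3j(3 6 7; 2 -5 3)² = 361/37128, sgn +1
I_A²/I_B² = (195/10472)/(361/37128) = 7605/3971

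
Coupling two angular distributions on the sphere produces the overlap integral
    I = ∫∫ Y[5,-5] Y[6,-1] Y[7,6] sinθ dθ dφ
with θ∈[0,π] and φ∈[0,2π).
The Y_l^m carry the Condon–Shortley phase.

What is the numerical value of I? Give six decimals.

0.126562

Checks pass: Σm=0; 18 even; l₃=7∈[1,11].
(2·5+1)(2·6+1)(2·7+1) = 2145
Δ: 4! 6! 8! / 19! → 1/174594420
sum: t=0:+1/4147200 t=1:−1/207360 t=2:+1/82944 t=3:−1/207360 t=4:+1/4147200 = 1/345600
3j²(5 6 7; 0 0 0) = Δ·Π!·Σ² = 420/46189  (sign -1)
sum: t=4:+1/87091200 = 1/87091200
3j²(5 6 7; -5 -1 6) = Δ·Π!·Σ² = 10/969  (sign -1)
combine: 4πI² = 2145·420/46189·10/969 = 21000/104329
take √, sign +1: I = 0.12656167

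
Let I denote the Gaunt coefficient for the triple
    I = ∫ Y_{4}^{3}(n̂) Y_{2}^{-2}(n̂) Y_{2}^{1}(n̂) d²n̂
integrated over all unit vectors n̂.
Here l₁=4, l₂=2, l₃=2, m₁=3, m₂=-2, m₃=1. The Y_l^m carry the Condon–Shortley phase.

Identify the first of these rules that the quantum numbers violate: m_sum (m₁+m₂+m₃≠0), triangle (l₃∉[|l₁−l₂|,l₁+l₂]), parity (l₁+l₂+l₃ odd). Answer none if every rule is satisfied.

m_sum

azimuthal sum: 3 − 2 + 1 = 2  ✗
2 ≤ 2 ≤ 6 (triangle on l)
L = 4 + 2 + 2 = 8 (even)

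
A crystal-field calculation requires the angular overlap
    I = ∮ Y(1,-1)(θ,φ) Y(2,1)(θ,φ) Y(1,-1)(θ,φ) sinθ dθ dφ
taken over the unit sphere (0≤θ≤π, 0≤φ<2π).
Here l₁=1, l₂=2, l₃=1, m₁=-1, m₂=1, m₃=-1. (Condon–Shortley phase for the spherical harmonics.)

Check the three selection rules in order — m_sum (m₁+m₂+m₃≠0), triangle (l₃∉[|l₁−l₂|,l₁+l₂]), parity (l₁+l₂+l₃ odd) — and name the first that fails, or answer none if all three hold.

azimuthal sum: -1 + 1 − 1 = -1  ✗
1 ≤ 1 ≤ 3 (triangle on l)
L = 1 + 2 + 1 = 4 (even)

m_sum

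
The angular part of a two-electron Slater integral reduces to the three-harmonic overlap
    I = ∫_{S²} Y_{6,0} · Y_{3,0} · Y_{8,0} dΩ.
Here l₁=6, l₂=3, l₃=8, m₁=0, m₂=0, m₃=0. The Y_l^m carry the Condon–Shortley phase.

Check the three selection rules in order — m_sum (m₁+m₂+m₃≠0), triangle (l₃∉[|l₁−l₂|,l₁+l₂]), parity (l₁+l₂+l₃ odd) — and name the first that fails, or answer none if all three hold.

parity

azimuthal sum: 0 + 0 + 0 = 0  ✓
3 ≤ 8 ≤ 9 (triangle on l)  ✓
L = 6 + 3 + 8 = 17 (odd)  ✗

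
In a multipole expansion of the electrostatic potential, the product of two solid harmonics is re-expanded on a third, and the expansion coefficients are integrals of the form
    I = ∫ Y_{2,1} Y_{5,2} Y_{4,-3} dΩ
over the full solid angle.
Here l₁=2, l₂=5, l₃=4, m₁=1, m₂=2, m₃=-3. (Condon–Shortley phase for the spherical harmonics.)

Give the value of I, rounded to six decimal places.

L=11 odd ⇒ parity kills the (l;000) factor ⇒ I = 0

0.000000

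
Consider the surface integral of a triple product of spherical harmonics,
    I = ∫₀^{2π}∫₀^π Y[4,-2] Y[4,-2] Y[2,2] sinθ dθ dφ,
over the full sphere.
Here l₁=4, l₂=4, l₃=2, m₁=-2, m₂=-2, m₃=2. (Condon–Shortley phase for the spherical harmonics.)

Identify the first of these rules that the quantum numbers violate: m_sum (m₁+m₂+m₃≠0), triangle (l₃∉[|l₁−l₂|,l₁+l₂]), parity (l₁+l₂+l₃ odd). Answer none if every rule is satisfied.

m_sum

azimuthal sum: -2 − 2 + 2 = -2  ✗
0 ≤ 2 ≤ 8 (triangle on l)
L = 4 + 4 + 2 = 10 (even)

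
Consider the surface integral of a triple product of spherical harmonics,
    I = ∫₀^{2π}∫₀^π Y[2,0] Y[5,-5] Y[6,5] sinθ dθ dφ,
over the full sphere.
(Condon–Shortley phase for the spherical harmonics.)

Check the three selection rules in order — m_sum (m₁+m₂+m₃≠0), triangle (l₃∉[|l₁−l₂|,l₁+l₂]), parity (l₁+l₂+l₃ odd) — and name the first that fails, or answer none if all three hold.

parity

Σmᵢ = 0  ✓
l₃∈[|l₁−l₂|,l₁+l₂]=[3,7], have l₃=6  ✓
Σlᵢ = 13 ⇒ odd  ✗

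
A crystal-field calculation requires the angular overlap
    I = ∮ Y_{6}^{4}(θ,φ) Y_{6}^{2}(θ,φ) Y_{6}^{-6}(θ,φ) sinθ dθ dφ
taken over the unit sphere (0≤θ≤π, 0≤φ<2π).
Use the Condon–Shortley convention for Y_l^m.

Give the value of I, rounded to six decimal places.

-0.158872

m-sum 0 ✓  L=18 even ✓  0≤6≤12 ✓
Π(2lᵢ+1) = 13×13×13 = 2197
triangle coeff Δ(6,6,6) = 1/325909584
Σ_t [0,6]: t=0:+1/373248000 t=1:−1/1728000 t=2:+1/110592 t=3:−1/46656 t=4:+1/110592 t=5:−1/1728000 t=6:+1/373248000 = -7/1555200
(3j)²=400/46189 [(6 6 6; 0 0 0)], sign=-1
Σ_t [2,2]: t=2:+1/24883200 = 1/24883200
(3j)²=70/4199 [(6 6 6; 4 2 -6)], sign=+1
⇒ 4πI² = 364000/1147619
I = (-1)√(364000/1147619/(4π)) = -0.15887183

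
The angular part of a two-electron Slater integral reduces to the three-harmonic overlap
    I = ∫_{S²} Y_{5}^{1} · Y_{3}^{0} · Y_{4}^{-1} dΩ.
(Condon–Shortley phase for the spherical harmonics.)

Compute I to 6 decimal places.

-0.115089

m-sum 0 ✓  L=12 even ✓  2≤4≤8 ✓
Π(2lᵢ+1) = 11×7×9 = 693
triangle coeff Δ(5,3,4) = 1/180180
Σ_t [1,3]: t=1:−1/576 t=2:+1/144 t=3:−1/576 = 1/288
(3j)²=20/1001 [(5 3 4; 0 0 0)], sign=+1
Σ_t [1,3]: t=1:−1/432 t=2:+1/192 t=3:−1/1440 = 19/8640
(3j)²=361/30030 [(5 3 4; 1 0 -1)], sign=-1
⇒ 4πI² = 2166/13013
I = (-1)√(2166/13013/(4π)) = -0.11508947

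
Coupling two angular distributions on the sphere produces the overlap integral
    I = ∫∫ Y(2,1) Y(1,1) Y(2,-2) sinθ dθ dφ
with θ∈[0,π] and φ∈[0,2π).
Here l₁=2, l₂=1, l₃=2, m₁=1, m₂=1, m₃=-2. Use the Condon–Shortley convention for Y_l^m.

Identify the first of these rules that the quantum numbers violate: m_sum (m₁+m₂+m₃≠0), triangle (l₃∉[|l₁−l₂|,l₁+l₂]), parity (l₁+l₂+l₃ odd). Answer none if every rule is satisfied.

m₁+m₂+m₃ = 1 + 1 − 2 = 0  ✓
triangle: |2−1|=1 ≤ l₃=2 ≤ 2+1=3  ✓
parity: l₁+l₂+l₃ = 5 is odd  ✗

parity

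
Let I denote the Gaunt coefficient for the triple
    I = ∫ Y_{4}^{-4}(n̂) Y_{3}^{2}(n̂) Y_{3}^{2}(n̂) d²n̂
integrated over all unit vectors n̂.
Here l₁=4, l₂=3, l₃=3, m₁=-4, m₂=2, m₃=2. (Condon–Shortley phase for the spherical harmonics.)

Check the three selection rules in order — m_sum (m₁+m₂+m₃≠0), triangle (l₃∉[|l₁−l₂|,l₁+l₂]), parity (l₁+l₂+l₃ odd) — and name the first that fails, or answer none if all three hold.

m₁+m₂+m₃ = -4 + 2 + 2 = 0  ✓
triangle: |4−3|=1 ≤ l₃=3 ≤ 4+3=7  ✓
parity: l₁+l₂+l₃ = 10 is even  ✓

none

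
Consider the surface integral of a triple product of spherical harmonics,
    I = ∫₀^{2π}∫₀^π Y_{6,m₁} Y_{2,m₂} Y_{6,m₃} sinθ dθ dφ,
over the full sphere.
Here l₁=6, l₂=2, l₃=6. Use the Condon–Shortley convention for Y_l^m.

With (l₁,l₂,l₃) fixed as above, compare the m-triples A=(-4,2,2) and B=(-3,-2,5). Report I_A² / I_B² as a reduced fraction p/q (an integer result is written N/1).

18/11

Shared (l₁,l₂,l₃)=(6,2,6): N and (l;000)² cancel in I_A²/I_B².
A: Δ = 2!·10!·2!/15! = 1/90090; Racah Σ t=2..2: t=2:+1/322560 = 1/322560; ⇒ 3j(6 2 6; -4 2 2)² = 18/1001, sgn +1
B: Δ = 2!·10!·2!/15! = 1/90090; Racah Σ t=0..0: t=0:+1/1451520 = 1/1451520; ⇒ 3j(6 2 6; -3 -2 5)² = 1/91, sgn -1
I_A²/I_B² = (18/1001)/(1/91) = 18/11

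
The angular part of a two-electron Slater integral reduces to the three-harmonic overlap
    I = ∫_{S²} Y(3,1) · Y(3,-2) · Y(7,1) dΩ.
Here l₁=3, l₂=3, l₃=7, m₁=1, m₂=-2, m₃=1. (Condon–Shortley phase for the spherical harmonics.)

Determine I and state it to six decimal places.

0.000000

triangle: need 0≤l₃≤6, have 7; I=0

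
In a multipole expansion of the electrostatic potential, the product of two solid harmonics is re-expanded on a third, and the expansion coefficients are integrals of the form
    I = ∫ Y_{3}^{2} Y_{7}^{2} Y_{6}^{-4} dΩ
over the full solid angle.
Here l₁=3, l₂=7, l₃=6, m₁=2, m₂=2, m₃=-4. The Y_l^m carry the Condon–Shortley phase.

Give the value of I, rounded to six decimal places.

-0.153384

Rules hold: Σm=0, L=16 even, 4≤6≤10.
N = 7·15·13 = 1365
Δ = 4!·2!·10!/17! = 1/2042040
Racah Σ t=1..3: t=1:−1/207360 t=2:+1/57600 t=3:−1/207360 = 1/129600
⇒ 3j(3 7 6; 0 0 0)² = 168/12155, sgn +1
Racah Σ t=0..1: t=0:+1/8709120 t=1:−1/967680 = -1/1088640
⇒ 3j(3 7 6; 2 2 -4)² = 800/51051, sgn -1
4πI² = N·(3j₀)²·(3jₘ)² = 134400/454597
I = -1·√(0.295646/4π) = -0.15338448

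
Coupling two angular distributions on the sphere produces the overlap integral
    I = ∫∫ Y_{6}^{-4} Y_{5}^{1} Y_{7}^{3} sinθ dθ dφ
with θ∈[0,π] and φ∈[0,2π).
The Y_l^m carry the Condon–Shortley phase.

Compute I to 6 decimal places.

0.058141

Checks pass: Σm=0; 18 even; l₃=7∈[1,11].
(2·6+1)(2·5+1)(2·7+1) = 2145
Δ: 4! 8! 6! / 19! → 1/174594420
sum: t=0:+1/4147200 t=1:−1/207360 t=2:+1/82944 t=3:−1/207360 t=4:+1/4147200 = 1/345600
3j²(6 5 7; 0 0 0) = Δ·Π!·Σ² = 420/46189  (sign -1)
sum: t=2:+1/7741440 t=3:−1/1088640 t=4:+1/1658880 = -13/69672960
3j²(6 5 7; -4 1 3) = Δ·Π!·Σ² = 325/149226  (sign -1)
combine: 4πI² = 2145·420/46189·325/149226 = 48750/1147619
take √, sign +1: I = 0.05814114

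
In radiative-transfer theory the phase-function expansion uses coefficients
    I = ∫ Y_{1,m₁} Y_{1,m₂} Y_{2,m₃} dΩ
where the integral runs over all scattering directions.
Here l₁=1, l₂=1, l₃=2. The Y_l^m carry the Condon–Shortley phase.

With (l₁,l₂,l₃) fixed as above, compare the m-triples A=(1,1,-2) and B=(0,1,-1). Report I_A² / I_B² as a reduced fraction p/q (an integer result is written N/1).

Same 1,1,2: normalisation and zero-m 3j drop out of the ratio.
A: Δ: 0! 2! 2! / 5! → 1/30; sum: t=0:+1/4 = 1/4; 3j²(1 1 2; 1 1 -2) = Δ·Π!·Σ² = 1/5  (sign +1)
B: Δ: 0! 2! 2! / 5! → 1/30; sum: t=0:+1/2 = 1/2; 3j²(1 1 2; 0 1 -1) = Δ·Π!·Σ² = 1/10  (sign -1)
I_A²/I_B² = (1/5)/(1/10) = 2/1

2/1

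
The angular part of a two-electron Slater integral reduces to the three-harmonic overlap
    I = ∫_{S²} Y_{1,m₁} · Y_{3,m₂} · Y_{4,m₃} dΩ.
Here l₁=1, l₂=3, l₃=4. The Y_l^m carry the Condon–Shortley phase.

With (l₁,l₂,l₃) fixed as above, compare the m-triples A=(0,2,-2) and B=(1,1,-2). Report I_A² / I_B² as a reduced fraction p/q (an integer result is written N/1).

4/5

Shared (l₁,l₂,l₃)=(1,3,4): N and (l;000)² cancel in I_A²/I_B².
A: Δ = 0!·2!·6!/9! = 1/252; Racah Σ t=0..0: t=0:+1/120 = 1/120; ⇒ 3j(1 3 4; 0 2 -2)² = 1/21, sgn +1
B: Δ = 0!·2!·6!/9! = 1/252; Racah Σ t=0..0: t=0:+1/96 = 1/96; ⇒ 3j(1 3 4; 1 1 -2)² = 5/84, sgn +1
I_A²/I_B² = (1/21)/(5/84) = 4/5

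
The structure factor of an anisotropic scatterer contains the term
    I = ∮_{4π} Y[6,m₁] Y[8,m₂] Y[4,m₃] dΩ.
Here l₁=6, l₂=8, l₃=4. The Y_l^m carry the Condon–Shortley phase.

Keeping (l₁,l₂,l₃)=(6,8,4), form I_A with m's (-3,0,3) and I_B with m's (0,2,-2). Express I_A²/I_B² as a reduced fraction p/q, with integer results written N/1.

Shared (l₁,l₂,l₃)=(6,8,4): N and (l;000)² cancel in I_A²/I_B².
A: Δ = 10!·2!·6!/19! = 1/23279256; Racah Σ t=7..8: t=7:−1/7257600 t=8:+1/58060800 = -1/8294400; ⇒ 3j(6 8 4; -3 0 3)² = 1029/92378, sgn +1
B: Δ = 10!·2!·6!/19! = 1/23279256; Racah Σ t=4..6: t=4:+1/24883200 t=5:−1/1728000 t=6:+1/1658880 = 1/15552000; ⇒ 3j(6 8 4; 0 2 -2)² = 16/46189, sgn +1
I_A²/I_B² = (1029/92378)/(16/46189) = 1029/32

1029/32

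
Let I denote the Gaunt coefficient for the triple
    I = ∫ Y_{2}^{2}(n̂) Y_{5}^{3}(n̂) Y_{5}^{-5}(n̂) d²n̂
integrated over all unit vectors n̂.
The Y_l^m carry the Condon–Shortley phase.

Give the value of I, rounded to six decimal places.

Rules hold: Σm=0, L=12 even, 3≤5≤7.
N = 5·11·11 = 605
Δ = 2!·2!·8!/13! = 1/38610
Racah Σ t=0..2: t=0:+1/2880 t=1:−1/576 t=2:+1/2880 = -1/960
⇒ 3j(2 5 5; 0 0 0)² = 10/429, sgn +1
Racah Σ t=0..0: t=0:+1/161280 = 1/161280
⇒ 3j(2 5 5; 2 3 -5)² = 1/143, sgn +1
4πI² = N·(3j₀)²·(3jₘ)² = 50/507
I = +1·√(0.0986193/4π) = 0.08858824

0.088588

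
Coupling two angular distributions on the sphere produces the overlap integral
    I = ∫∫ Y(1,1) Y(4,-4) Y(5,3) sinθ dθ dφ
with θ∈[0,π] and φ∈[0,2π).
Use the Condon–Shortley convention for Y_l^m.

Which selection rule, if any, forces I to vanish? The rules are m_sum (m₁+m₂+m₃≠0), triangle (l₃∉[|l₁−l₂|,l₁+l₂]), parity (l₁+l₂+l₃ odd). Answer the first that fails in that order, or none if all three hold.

Σmᵢ = 0  ✓
l₃∈[|l₁−l₂|,l₁+l₂]=[3,5], have l₃=5  ✓
Σlᵢ = 10 ⇒ even  ✓

none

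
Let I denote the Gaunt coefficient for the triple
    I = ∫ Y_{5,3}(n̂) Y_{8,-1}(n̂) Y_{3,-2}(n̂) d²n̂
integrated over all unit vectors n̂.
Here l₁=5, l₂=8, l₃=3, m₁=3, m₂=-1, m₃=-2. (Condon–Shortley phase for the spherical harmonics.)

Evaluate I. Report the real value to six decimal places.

Checks pass: Σm=0; 16 even; l₃=3∈[3,13].
(2·5+1)(2·8+1)(2·3+1) = 1309
Δ: 10! 0! 6! / 17! → 1/136136
sum: t=5:−1/518400 = -1/518400
3j²(5 8 3; 0 0 0) = Δ·Π!·Σ² = 56/2431  (sign +1)
sum: t=2:+1/9676800 = 1/9676800
3j²(5 8 3; 3 -1 -2) = Δ·Π!·Σ² = 27/19448  (sign -1)
combine: 4πI² = 1309·56/2431·27/19448 = 1323/31603
take √, sign -1: I = -0.05771794

-0.057718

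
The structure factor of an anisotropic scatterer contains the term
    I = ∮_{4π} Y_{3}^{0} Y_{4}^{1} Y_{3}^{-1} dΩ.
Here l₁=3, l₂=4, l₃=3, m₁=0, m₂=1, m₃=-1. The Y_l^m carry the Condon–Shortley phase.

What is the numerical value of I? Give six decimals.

Checks pass: Σm=0; 10 even; l₃=3∈[1,7].
(2·3+1)(2·4+1)(2·3+1) = 441
Δ: 4! 2! 4! / 11! → 1/34650
sum: t=1:−1/72 t=2:+1/16 t=3:−1/72 = 5/144
3j²(3 4 3; 0 0 0) = Δ·Π!·Σ² = 2/77  (sign -1)
sum: t=1:−1/288 t=2:+1/24 t=3:−1/48 = 5/288
3j²(3 4 3; 0 1 -1) = Δ·Π!·Σ² = 5/462  (sign +1)
combine: 4πI² = 441·2/77·5/462 = 15/121
take √, sign -1: I = -0.09932258

-0.099323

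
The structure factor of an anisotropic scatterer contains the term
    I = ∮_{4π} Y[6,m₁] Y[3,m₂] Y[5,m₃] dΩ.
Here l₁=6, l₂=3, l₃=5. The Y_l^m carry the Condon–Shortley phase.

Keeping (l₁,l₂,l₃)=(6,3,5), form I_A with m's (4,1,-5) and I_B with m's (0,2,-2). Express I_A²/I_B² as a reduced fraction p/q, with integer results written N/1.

Shared (l₁,l₂,l₃)=(6,3,5): N and (l;000)² cancel in I_A²/I_B².
A: Δ = 4!·8!·2!/15! = 1/675675; Racah Σ t=2..2: t=2:+1/322560 = 1/322560; ⇒ 3j(6 3 5; 4 1 -5)² = 18/1001, sgn +1
B: Δ = 4!·8!·2!/15! = 1/675675; Racah Σ t=3..4: t=3:−1/8640 t=4:+1/34560 = -1/11520; ⇒ 3j(6 3 5; 0 2 -2)² = 3/143, sgn +1
I_A²/I_B² = (18/1001)/(3/143) = 6/7

6/7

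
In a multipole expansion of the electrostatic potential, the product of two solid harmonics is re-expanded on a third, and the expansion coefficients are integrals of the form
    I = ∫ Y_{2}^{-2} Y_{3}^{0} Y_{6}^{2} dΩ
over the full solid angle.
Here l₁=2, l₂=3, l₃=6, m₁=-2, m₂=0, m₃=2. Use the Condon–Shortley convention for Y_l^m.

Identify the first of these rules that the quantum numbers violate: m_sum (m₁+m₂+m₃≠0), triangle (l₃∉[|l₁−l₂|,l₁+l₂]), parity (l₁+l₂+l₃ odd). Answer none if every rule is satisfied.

triangle

azimuthal sum: -2 + 0 + 2 = 0  ✓
1 ≤ 6 ≤ 5 (triangle on l)  ✗
L = 2 + 3 + 6 = 11 (odd)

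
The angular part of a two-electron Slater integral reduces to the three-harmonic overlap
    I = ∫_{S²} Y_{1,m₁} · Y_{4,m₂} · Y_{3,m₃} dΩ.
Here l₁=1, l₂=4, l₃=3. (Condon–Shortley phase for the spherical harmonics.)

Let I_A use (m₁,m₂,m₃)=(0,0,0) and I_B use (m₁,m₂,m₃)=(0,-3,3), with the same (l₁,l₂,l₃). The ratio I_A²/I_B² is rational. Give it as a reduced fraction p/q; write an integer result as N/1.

l's match ⇒ only the (l;m) 3-j factors differ between A and B.
A: triangle coeff Δ(1,4,3) = 1/252; Σ_t [1,1]: t=1:−1/36 = -1/36; (3j)²=4/63 [(1 4 3; 0 0 0)], sign=+1
B: triangle coeff Δ(1,4,3) = 1/252; Σ_t [1,1]: t=1:−1/720 = -1/720; (3j)²=1/36 [(1 4 3; 0 -3 3)], sign=-1
I_A²/I_B² = (4/63)/(1/36) = 16/7

16/7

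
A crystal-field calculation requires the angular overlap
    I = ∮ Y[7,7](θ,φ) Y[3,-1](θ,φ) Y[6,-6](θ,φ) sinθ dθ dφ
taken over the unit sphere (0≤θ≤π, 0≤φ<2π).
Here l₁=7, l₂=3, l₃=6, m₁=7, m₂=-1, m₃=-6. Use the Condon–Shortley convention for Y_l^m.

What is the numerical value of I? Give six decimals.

m-sum 0 ✓  L=16 even ✓  4≤6≤10 ✓
Π(2lᵢ+1) = 15×7×13 = 1365
triangle coeff Δ(7,3,6) = 1/2042040
Σ_t [1,3]: t=1:−1/207360 t=2:+1/57600 t=3:−1/207360 = 1/129600
(3j)²=168/12155 [(7 3 6; 0 0 0)], sign=+1
Σ_t [0,0]: t=0:+1/174182400 = 1/174182400
(3j)²=11/340 [(7 3 6; 7 -1 -6)], sign=+1
⇒ 4πI² = 882/1445
I = (+1)√(882/1445/(4π)) = 0.22039180

0.220392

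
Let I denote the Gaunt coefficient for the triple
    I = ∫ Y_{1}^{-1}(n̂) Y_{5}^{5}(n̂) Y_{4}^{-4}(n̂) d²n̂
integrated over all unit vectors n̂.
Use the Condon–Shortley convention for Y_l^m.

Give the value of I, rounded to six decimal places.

Rules hold: Σm=0, L=10 even, 4≤4≤6.
N = 3·11·9 = 297
Δ = 2!·0!·8!/11! = 1/495
Racah Σ t=1..1: t=1:−1/576 = -1/576
⇒ 3j(1 5 4; 0 0 0)² = 5/99, sgn -1
Racah Σ t=2..2: t=2:+1/80640 = 1/80640
⇒ 3j(1 5 4; -1 5 -4)² = 1/11, sgn +1
4πI² = N·(3j₀)²·(3jₘ)² = 15/11
I = -1·√(1.36364/4π) = -0.32941575

-0.329416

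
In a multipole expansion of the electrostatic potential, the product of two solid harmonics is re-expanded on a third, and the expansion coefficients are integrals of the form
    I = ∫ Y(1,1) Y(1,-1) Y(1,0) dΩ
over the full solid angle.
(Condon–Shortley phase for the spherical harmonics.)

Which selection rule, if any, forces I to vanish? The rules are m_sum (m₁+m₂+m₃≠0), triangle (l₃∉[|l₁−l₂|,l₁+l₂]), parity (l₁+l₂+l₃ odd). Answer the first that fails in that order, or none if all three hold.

parity

Σmᵢ = 0  ✓
l₃∈[|l₁−l₂|,l₁+l₂]=[0,2], have l₃=1  ✓
Σlᵢ = 3 ⇒ odd  ✗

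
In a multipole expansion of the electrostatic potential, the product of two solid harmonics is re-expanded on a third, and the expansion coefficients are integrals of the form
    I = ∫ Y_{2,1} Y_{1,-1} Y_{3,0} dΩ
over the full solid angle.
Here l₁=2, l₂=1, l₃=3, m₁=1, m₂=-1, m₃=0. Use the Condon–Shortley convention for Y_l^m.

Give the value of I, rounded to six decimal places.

0.143048

m-sum 0 ✓  L=6 even ✓  1≤3≤3 ✓
Π(2lᵢ+1) = 5×3×7 = 105
triangle coeff Δ(2,1,3) = 1/105
Σ_t [0,0]: t=0:+1/4 = 1/4
(3j)²=3/35 [(2 1 3; 0 0 0)], sign=-1
Σ_t [0,0]: t=0:+1/12 = 1/12
(3j)²=1/35 [(2 1 3; 1 -1 0)], sign=-1
⇒ 4πI² = 9/35
I = (+1)√(9/35/(4π)) = 0.14304817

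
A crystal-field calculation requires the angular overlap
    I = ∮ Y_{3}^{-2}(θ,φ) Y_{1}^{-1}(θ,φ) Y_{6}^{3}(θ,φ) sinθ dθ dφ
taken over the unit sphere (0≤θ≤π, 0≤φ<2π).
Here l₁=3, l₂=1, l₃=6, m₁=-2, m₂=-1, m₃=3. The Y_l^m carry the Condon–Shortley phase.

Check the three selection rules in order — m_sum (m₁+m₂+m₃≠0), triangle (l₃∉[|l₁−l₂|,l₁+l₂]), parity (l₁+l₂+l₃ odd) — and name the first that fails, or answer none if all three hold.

Σmᵢ = 0  ✓
l₃∈[|l₁−l₂|,l₁+l₂]=[2,4], have l₃=6  ✗
Σlᵢ = 10 ⇒ even

triangle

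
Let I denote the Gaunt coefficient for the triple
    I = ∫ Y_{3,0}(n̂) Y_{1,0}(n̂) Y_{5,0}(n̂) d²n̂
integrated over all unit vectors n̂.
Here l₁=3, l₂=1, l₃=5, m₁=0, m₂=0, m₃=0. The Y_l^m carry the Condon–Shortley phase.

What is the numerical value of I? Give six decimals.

triangle: need 2≤l₃≤4, have 5; I=0

0.000000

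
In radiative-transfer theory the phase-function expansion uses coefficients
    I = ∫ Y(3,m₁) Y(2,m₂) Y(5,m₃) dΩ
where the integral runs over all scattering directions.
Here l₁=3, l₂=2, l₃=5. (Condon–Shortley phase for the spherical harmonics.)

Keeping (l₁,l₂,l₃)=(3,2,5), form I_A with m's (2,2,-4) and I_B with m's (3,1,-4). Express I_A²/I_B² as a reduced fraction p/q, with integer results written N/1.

Shared (l₁,l₂,l₃)=(3,2,5): N and (l;000)² cancel in I_A²/I_B².
A: Δ = 0!·6!·4!/11! = 1/2310; Racah Σ t=0..0: t=0:+1/2880 = 1/2880; ⇒ 3j(3 2 5; 2 2 -4)² = 3/55, sgn -1
B: Δ = 0!·6!·4!/11! = 1/2310; Racah Σ t=0..0: t=0:+1/4320 = 1/4320; ⇒ 3j(3 2 5; 3 1 -4)² = 2/55, sgn -1
I_A²/I_B² = (3/55)/(2/55) = 3/2

3/2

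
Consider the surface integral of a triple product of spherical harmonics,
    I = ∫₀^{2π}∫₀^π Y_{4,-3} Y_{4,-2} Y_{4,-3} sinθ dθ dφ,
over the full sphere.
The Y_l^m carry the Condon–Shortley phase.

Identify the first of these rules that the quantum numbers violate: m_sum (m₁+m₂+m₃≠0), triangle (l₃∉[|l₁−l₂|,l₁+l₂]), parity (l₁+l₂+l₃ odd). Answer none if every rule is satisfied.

m_sum

azimuthal sum: -3 − 2 − 3 = -8  ✗
0 ≤ 4 ≤ 8 (triangle on l)
L = 4 + 4 + 4 = 12 (even)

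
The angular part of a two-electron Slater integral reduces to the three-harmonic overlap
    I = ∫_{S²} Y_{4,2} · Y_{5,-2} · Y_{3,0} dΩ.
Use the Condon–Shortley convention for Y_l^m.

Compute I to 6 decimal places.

0.022664

m-sum 0 ✓  L=12 even ✓  1≤3≤9 ✓
Π(2lᵢ+1) = 9×11×7 = 693
triangle coeff Δ(4,5,3) = 1/180180
Σ_t [2,4]: t=2:+1/576 t=3:−1/144 t=4:+1/576 = -1/288
(3j)²=20/1001 [(4 5 3; 0 0 0)], sign=+1
Σ_t [0,2]: t=0:+1/8640 t=1:−1/480 t=2:+1/576 = -1/4320
(3j)²=1/2145 [(4 5 3; 2 -2 0)], sign=+1
⇒ 4πI² = 12/1859
I = (+1)√(12/1859/(4π)) = 0.02266449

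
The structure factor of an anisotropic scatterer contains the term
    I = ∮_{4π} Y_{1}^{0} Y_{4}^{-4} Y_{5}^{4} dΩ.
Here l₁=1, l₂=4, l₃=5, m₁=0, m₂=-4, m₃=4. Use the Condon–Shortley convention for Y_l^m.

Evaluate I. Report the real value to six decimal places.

Checks pass: Σm=0; 10 even; l₃=5∈[3,5].
(2·1+1)(2·4+1)(2·5+1) = 297
Δ: 0! 2! 8! / 11! → 1/495
sum: t=0:+1/576 = 1/576
3j²(1 4 5; 0 0 0) = Δ·Π!·Σ² = 5/99  (sign -1)
sum: t=0:+1/40320 = 1/40320
3j²(1 4 5; 0 -4 4) = Δ·Π!·Σ² = 1/55  (sign -1)
combine: 4πI² = 297·5/99·1/55 = 3/11
take √, sign +1: I = 0.14731920

0.147319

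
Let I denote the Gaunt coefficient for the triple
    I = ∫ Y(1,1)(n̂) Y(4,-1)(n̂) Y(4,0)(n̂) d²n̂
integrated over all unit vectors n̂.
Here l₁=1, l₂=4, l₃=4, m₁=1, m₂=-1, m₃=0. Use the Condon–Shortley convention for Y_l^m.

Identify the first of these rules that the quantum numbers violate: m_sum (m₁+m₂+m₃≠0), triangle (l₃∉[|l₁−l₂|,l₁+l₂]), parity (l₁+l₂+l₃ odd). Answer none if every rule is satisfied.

parity

azimuthal sum: 1 − 1 + 0 = 0  ✓
3 ≤ 4 ≤ 5 (triangle on l)  ✓
L = 1 + 4 + 4 = 9 (odd)  ✗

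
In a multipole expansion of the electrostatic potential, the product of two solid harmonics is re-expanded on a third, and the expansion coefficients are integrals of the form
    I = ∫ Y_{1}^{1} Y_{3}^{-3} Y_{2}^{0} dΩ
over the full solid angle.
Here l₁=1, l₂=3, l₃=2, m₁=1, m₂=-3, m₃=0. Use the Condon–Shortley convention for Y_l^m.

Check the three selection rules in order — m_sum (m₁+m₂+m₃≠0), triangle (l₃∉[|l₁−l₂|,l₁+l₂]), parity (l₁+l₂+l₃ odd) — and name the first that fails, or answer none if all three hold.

m_sum

m₁+m₂+m₃ = 1 − 3 + 0 = -2  ✗
triangle: |1−3|=2 ≤ l₃=2 ≤ 1+3=4
parity: l₁+l₂+l₃ = 6 is even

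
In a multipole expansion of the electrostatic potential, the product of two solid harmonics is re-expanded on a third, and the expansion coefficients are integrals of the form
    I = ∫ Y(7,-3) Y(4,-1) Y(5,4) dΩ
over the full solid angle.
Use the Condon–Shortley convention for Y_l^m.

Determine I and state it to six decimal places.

0.167813

m-sum 0 ✓  L=16 even ✓  3≤5≤11 ✓
Π(2lᵢ+1) = 15×9×11 = 1485
triangle coeff Δ(7,4,5) = 1/6126120
Σ_t [2,4]: t=2:+1/69120 t=3:−1/20736 t=4:+1/69120 = -1/51840
(3j)²=280/21879 [(7 4 5; 0 0 0)], sign=+1
Σ_t [2,3]: t=2:+1/1935360 t=3:−1/362880 = -13/5806080
(3j)²=195/10472 [(7 4 5; -3 -1 4)], sign=+1
⇒ 4πI² = 1125/3179
I = (+1)√(1125/3179/(4π)) = 0.16781318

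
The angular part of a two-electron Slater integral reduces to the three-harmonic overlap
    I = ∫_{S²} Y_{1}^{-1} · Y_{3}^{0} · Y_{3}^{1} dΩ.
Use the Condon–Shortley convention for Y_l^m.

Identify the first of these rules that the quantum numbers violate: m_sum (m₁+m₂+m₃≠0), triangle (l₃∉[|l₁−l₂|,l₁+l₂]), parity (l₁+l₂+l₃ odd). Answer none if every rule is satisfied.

parity

m₁+m₂+m₃ = -1 + 0 + 1 = 0  ✓
triangle: |1−3|=2 ≤ l₃=3 ≤ 1+3=4  ✓
parity: l₁+l₂+l₃ = 7 is odd  ✗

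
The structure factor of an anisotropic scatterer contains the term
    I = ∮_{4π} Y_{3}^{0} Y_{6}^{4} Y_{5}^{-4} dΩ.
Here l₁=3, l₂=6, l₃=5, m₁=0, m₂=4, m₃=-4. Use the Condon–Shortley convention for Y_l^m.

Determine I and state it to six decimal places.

Rules hold: Σm=0, L=14 even, 3≤5≤9.
N = 7·13·11 = 1001
Δ = 4!·2!·8!/15! = 1/675675
Racah Σ t=1..3: t=1:−1/8640 t=2:+1/2304 t=3:−1/8640 = 7/34560
⇒ 3j(3 6 5; 0 0 0)² = 7/429, sgn -1
Racah Σ t=2..3: t=2:+1/161280 t=3:−1/60480 = -1/96768
⇒ 3j(3 6 5; 0 4 -4)² = 15/1001, sgn +1
4πI² = N·(3j₀)²·(3jₘ)² = 35/143
I = -1·√(0.244755/4π) = -0.13956004

-0.139560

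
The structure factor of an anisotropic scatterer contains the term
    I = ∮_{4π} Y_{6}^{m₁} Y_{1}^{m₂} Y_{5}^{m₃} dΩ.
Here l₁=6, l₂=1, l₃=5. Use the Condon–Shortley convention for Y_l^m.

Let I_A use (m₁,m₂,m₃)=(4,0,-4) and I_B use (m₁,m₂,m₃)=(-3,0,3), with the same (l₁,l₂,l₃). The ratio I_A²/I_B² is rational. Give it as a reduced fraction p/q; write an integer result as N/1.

Shared (l₁,l₂,l₃)=(6,1,5): N and (l;000)² cancel in I_A²/I_B².
A: Δ = 2!·10!·0!/13! = 1/858; Racah Σ t=1..1: t=1:−1/362880 = -1/362880; ⇒ 3j(6 1 5; 4 0 -4)² = 10/429, sgn +1
B: Δ = 2!·10!·0!/13! = 1/858; Racah Σ t=1..1: t=1:−1/80640 = -1/80640; ⇒ 3j(6 1 5; -3 0 3)² = 9/286, sgn -1
I_A²/I_B² = (10/429)/(9/286) = 20/27

20/27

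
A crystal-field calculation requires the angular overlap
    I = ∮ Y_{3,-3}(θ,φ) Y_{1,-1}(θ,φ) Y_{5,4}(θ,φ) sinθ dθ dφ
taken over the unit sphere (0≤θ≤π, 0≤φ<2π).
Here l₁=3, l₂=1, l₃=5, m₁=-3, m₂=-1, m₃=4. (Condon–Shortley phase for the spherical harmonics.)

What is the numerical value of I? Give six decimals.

0.000000

|3−1|≤5≤3+1 violated ⇒ I = 0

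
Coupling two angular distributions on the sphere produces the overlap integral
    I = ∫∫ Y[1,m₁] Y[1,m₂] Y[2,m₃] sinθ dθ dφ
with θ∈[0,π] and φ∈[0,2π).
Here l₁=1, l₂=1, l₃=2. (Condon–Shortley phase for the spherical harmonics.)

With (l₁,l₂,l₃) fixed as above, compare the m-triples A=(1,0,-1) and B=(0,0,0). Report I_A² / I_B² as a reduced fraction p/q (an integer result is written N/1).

3/4

Same 1,1,2: normalisation and zero-m 3j drop out of the ratio.
A: Δ: 0! 2! 2! / 5! → 1/30; sum: t=0:+1/2 = 1/2; 3j²(1 1 2; 1 0 -1) = Δ·Π!·Σ² = 1/10  (sign -1)
B: Δ: 0! 2! 2! / 5! → 1/30; sum: t=0:+1/1 = 1/1; 3j²(1 1 2; 0 0 0) = Δ·Π!·Σ² = 2/15  (sign +1)
I_A²/I_B² = (1/10)/(2/15) = 3/4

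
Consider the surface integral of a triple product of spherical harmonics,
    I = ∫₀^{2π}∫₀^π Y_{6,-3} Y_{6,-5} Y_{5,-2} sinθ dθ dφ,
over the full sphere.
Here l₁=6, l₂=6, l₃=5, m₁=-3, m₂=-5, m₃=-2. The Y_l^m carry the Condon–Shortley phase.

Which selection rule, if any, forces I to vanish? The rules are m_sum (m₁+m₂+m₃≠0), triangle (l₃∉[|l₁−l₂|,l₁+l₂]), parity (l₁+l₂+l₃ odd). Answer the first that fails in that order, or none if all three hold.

azimuthal sum: -3 − 5 − 2 = -10  ✗
0 ≤ 5 ≤ 12 (triangle on l)
L = 6 + 6 + 5 = 17 (odd)

m_sum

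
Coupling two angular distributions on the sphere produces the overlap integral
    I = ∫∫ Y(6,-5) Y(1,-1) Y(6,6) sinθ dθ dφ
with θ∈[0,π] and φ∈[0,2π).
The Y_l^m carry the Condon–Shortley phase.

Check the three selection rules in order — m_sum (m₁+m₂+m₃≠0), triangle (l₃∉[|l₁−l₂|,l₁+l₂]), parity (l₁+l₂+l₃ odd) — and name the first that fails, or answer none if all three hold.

parity

azimuthal sum: -5 − 1 + 6 = 0  ✓
5 ≤ 6 ≤ 7 (triangle on l)  ✓
L = 6 + 1 + 6 = 13 (odd)  ✗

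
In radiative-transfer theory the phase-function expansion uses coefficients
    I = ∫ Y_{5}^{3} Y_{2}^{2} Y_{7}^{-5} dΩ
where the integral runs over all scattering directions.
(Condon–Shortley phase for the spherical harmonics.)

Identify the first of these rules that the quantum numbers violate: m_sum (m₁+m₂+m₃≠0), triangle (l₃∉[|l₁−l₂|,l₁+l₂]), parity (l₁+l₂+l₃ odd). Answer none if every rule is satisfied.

m₁+m₂+m₃ = 3 + 2 − 5 = 0  ✓
triangle: |5−2|=3 ≤ l₃=7 ≤ 5+2=7  ✓
parity: l₁+l₂+l₃ = 14 is even  ✓

none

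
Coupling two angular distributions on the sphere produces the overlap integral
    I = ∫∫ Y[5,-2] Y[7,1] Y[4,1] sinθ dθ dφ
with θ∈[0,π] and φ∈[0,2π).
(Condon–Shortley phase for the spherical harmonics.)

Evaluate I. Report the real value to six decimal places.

Checks pass: Σm=0; 16 even; l₃=4∈[2,12].
(2·5+1)(2·7+1)(2·4+1) = 1485
Δ: 8! 2! 6! / 17! → 1/6126120
sum: t=3:−1/69120 t=4:+1/20736 t=5:−1/69120 = 1/51840
3j²(5 7 4; 0 0 0) = Δ·Π!·Σ² = 280/21879  (sign +1)
sum: t=5:−1/51840 t=6:+1/69120 t=7:−1/1209600 = -41/7257600
3j²(5 7 4; -2 1 1) = Δ·Π!·Σ² = 1681/510510  (sign +1)
combine: 4πI² = 1485·280/21879·1681/510510 = 33620/537251
take √, sign +1: I = 0.07056759

0.070568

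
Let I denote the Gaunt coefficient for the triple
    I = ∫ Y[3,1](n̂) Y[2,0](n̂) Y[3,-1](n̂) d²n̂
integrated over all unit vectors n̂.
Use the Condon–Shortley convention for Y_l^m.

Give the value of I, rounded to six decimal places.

-0.126157

m-sum 0 ✓  L=8 even ✓  1≤3≤5 ✓
Π(2lᵢ+1) = 7×5×7 = 245
triangle coeff Δ(3,2,3) = 1/3780
Σ_t [0,2]: t=0:+1/24 t=1:−1/4 t=2:+1/24 = -1/6
(3j)²=4/105 [(3 2 3; 0 0 0)], sign=+1
Σ_t [0,2]: t=0:+1/16 t=1:−1/6 t=2:+1/96 = -3/32
(3j)²=3/140 [(3 2 3; 1 0 -1)], sign=-1
⇒ 4πI² = 1/5
I = (-1)√(1/5/(4π)) = -0.12615663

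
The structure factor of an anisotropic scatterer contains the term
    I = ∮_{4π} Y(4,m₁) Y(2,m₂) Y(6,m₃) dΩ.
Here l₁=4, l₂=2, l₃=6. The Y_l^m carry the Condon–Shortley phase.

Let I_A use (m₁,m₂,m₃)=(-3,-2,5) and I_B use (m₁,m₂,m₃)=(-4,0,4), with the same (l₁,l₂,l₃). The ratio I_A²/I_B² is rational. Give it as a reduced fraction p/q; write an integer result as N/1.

22/3

Same 4,2,6: normalisation and zero-m 3j drop out of the ratio.
A: Δ: 0! 8! 4! / 13! → 1/6435; sum: t=0:+1/120960 = 1/120960; 3j²(4 2 6; -3 -2 5) = Δ·Π!·Σ² = 2/39  (sign -1)
B: Δ: 0! 8! 4! / 13! → 1/6435; sum: t=0:+1/161280 = 1/161280; 3j²(4 2 6; -4 0 4) = Δ·Π!·Σ² = 1/143  (sign +1)
I_A²/I_B² = (2/39)/(1/143) = 22/3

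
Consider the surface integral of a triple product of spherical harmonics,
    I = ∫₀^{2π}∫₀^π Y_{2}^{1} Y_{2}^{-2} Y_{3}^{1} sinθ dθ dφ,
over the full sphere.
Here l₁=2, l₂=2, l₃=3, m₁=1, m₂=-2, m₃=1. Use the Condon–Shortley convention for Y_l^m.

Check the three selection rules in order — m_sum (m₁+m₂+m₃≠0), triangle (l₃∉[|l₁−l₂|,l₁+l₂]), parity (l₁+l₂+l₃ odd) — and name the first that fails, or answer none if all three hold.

parity

azimuthal sum: 1 − 2 + 1 = 0  ✓
0 ≤ 3 ≤ 4 (triangle on l)  ✓
L = 2 + 2 + 3 = 7 (odd)  ✗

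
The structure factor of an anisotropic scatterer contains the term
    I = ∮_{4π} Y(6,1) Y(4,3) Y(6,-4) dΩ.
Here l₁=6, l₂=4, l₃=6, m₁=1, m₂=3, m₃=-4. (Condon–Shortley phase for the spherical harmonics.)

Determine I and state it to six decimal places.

-0.154578

m-sum 0 ✓  L=16 even ✓  2≤6≤10 ✓
Π(2lᵢ+1) = 13×9×13 = 1521
triangle coeff Δ(6,4,6) = 1/15315300
Σ_t [0,4]: t=0:+1/829440 t=1:−1/25920 t=2:+1/9216 t=3:−1/25920 t=4:+1/829440 = 7/207360
(3j)²=28/2431 [(6 4 6; 0 0 0)], sign=+1
Σ_t [3,4]: t=3:−1/207360 t=4:+1/725760 = -1/290304
(3j)²=125/7293 [(6 4 6; 1 3 -4)], sign=-1
⇒ 4πI² = 10500/34969
I = (-1)√(10500/34969/(4π)) = -0.15457815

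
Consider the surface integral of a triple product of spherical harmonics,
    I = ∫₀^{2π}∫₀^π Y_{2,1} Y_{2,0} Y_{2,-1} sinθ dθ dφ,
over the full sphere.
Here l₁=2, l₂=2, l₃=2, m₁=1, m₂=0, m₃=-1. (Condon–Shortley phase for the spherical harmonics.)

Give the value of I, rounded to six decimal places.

Rules hold: Σm=0, L=6 even, 0≤2≤4.
N = 5·5·5 = 125
Δ = 2!·2!·2!/7! = 1/630
Racah Σ t=0..2: t=0:+1/8 t=1:−1/1 t=2:+1/8 = -3/4
⇒ 3j(2 2 2; 0 0 0)² = 2/35, sgn -1
Racah Σ t=0..1: t=0:+1/4 t=1:−1/2 = -1/4
⇒ 3j(2 2 2; 1 0 -1)² = 1/70, sgn +1
4πI² = N·(3j₀)²·(3jₘ)² = 5/49
I = -1·√(0.102041/4π) = -0.09011188

-0.090112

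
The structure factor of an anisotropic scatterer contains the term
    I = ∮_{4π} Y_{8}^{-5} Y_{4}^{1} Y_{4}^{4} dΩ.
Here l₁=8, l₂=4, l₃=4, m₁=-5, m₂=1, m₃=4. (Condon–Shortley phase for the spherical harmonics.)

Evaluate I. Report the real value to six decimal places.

Rules hold: Σm=0, L=16 even, 4≤4≤12.
N = 17·9·9 = 1377
Δ = 8!·8!·0!/17! = 1/218790
Racah Σ t=4..4: t=4:+1/331776 = 1/331776
⇒ 3j(8 4 4; 0 0 0)² = 490/21879, sgn +1
Racah Σ t=5..5: t=5:−1/29030400 = -1/29030400
⇒ 3j(8 4 4; -5 1 4)² = 1/170, sgn -1
4πI² = N·(3j₀)²·(3jₘ)² = 441/2431
I = -1·√(0.181407/4π) = -0.12014948

-0.120149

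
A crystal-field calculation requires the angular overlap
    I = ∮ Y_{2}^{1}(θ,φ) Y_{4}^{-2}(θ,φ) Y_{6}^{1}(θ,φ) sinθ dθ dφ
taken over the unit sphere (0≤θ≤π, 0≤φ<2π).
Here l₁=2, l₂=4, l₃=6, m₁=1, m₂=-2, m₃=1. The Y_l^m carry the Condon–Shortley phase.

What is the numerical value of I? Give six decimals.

Checks pass: Σm=0; 12 even; l₃=6∈[2,6].
(2·2+1)(2·4+1)(2·6+1) = 585
Δ: 0! 4! 8! / 13! → 1/6435
sum: t=0:+1/2304 = 1/2304
3j²(2 4 6; 0 0 0) = Δ·Π!·Σ² = 5/143  (sign +1)
sum: t=0:+1/8640 = 1/8640
3j²(2 4 6; 1 -2 1) = Δ·Π!·Σ² = 14/1287  (sign -1)
combine: 4πI² = 585·5/143·14/1287 = 350/1573
take √, sign -1: I = -0.13306527

-0.133065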